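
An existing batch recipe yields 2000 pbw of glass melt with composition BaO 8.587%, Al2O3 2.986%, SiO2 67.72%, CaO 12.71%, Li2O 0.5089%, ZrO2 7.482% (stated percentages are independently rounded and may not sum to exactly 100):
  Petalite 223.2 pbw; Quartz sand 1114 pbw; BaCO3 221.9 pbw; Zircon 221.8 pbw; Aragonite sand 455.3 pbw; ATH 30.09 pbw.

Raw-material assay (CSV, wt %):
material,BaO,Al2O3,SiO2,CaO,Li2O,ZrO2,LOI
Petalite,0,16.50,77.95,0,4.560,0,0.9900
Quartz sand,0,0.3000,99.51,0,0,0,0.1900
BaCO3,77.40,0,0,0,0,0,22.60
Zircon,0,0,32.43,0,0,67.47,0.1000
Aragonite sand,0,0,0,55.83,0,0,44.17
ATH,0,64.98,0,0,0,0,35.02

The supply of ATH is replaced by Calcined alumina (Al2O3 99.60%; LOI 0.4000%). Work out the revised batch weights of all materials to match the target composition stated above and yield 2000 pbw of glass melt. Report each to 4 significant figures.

Values along the way appear (rounded to 4 significant figures) between the steps; the working math maintains full precision at each step — every reported result includes exactly one rounding. Derived quantities are computed from the weighed amounts per 2000 pbw of glass in full float precision (net glass mass, totals, ignition loss, the six compositions, yield), precisely as stated by question or answer.
Oxide mass targets, per 2000 pbw glass melt:
  BaO: 8.587% × 2000 = 171.7 pbw
  Al2O3: 2.986% × 2000 = 59.72 pbw
  SiO2: 67.72% × 2000 = 1354 pbw
  CaO: 12.71% × 2000 = 254.2 pbw
  Li2O: 0.5089% × 2000 = 10.18 pbw
  ZrO2: 7.482% × 2000 = 149.6 pbw
Verifying the oxide balance applying the batch weights above, under the basis named above (sum by sum, the targets are met inside rounding margins):
  BaO: 221.9·0.7740 = 171.8 pbw (target 171.7 pbw)
  Al2O3: 223.2·0.1650 + 1114·0.003000 + 19.63·0.9960 = 59.72 pbw (target 59.72 pbw)
  SiO2: 223.2·0.7795 + 1114·0.9951 + 221.8·0.3243 = 1354 pbw (target 1354 pbw)
  CaO: 455.3·0.5583 = 254.2 pbw (target 254.2 pbw)
  Li2O: 223.2·0.04560 = 10.18 pbw (target 10.18 pbw)
  ZrO2: 221.8·0.6747 = 149.6 pbw (target 149.6 pbw)
The glass-mass cross-check: total charge less LOI = 2000 pbw (per-oxide target masses sum to 2000 pbw; against the stated basis, 2000 pbw — differing by rounding only).
Summing the batch: Σ batch = 2256 pbw; LOI removed, Σ of batch·LOI: 255.9 pbw; glass ÷ batch gives a yield of 88.66%.

Revised batch per 2000 pbw glass melt:
  Petalite: 223.2 pbw
  Quartz sand: 1114 pbw
  BaCO3: 221.9 pbw
  Zircon: 221.8 pbw
  Aragonite sand: 455.3 pbw
  Calcined alumina: 19.63 pbw
Total batch = 2256 pbw; LOI loss = 255.9 pbw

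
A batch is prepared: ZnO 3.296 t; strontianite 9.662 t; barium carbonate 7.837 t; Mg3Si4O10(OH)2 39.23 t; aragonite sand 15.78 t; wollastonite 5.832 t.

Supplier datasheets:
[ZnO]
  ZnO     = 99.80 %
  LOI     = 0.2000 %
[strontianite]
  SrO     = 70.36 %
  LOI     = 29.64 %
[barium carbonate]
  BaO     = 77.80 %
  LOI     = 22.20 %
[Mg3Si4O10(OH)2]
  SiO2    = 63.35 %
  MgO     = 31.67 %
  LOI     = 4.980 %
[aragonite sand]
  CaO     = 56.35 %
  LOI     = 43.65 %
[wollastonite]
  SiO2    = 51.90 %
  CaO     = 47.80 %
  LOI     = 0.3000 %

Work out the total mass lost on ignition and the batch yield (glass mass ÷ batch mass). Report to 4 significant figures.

LOI loss = 13.47 t; glass = 68.17 t; yield = 83.50%

Full float precision is held in every operation; mid-chain values are rounded off to 4 significant figures when quoted; every reported result takes exactly one rounding — the derived quantities, including ignition loss, net glass mass, totals, the six compositions, the yield, are rebuilt from the batch weights at 68.17 t of glass at full float precision exactly as shown in the problem or the answer.
Loss on ignition, line by line:
  ZnO: 3.296 × 0.002000 = 0.006592 t
  strontianite: 9.662 × 0.2964 = 2.864 t
  barium carbonate: 7.837 × 0.2220 = 1.740 t
  Mg3Si4O10(OH)2: 39.23 × 0.04980 = 1.954 t
  aragonite sand: 15.78 × 0.4365 = 6.888 t
  wollastonite: 5.832 × 0.003000 = 0.01750 t
Total LOI = 13.47 t
Glass = batch − LOI = 81.64 − 13.47 = 68.17 t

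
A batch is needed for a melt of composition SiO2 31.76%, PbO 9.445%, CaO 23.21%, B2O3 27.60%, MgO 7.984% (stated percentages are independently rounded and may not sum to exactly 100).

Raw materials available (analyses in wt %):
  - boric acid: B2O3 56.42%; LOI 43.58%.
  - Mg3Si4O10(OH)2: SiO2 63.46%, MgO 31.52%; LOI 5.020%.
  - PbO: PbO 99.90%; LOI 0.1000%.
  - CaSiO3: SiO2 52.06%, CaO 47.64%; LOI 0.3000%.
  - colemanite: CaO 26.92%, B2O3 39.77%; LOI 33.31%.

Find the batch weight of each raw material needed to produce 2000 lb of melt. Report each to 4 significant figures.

All internal work holds full precision from first step to last. Intermediates are displayed rounded to 4 significant digits within the worked lines; every reported result takes a single rounding; all derived quantities (totals, five oxide percentages, the yield, ignition loss, net glass mass) are re-derived in exact precision starting from the weights at 2000 lb of glass exactly as shown in the problem or the answer.
Oxide-by-oxide targets in 2000 lb melt:
  SiO2: 31.76% × 2000 = 635.2 lb
  PbO: 9.445% × 2000 = 188.9 lb
  CaO: 23.21% × 2000 = 464.2 lb
  B2O3: 27.60% × 2000 = 552.0 lb
  MgO: 7.984% × 2000 = 159.7 lb
Mass-balance tally per oxide with the batch weights as given, versus the basis set out (sum by sum, the targets are met exact up to rounding of places):
  SiO2: 506.6·0.6346 + 602.6·0.5206 = 635.2 lb (target 635.2 lb)
  PbO: 189.1·0.9990 = 188.9 lb (target 188.9 lb)
  CaO: 602.6·0.4764 + 658.0·0.2692 = 464.2 lb (target 464.2 lb)
  B2O3: 514.6·0.5642 + 658.0·0.3977 = 552.0 lb (target 552.0 lb)
  MgO: 506.6·0.3152 = 159.7 lb (target 159.7 lb)
The glass-mass cross-check: batch total minus LOI = 2000 lb (the targets, summed, come to 2000 lb; basis as stated: 2000 lb — rounding explains the deltas).
Whole-batch sum: Σ batch = 2471 lb; the LOI term Σ batch·LOI equals 470.9 lb; yield, glass over the total, = 80.94%.

Batch per 2000 lb melt:
  boric acid: 514.6 lb
  Mg3Si4O10(OH)2: 506.6 lb
  PbO: 189.1 lb
  CaSiO3: 602.6 lb
  colemanite: 658.0 lb
Total batch = 2471 lb; LOI loss = 470.9 lb; yield = 80.94%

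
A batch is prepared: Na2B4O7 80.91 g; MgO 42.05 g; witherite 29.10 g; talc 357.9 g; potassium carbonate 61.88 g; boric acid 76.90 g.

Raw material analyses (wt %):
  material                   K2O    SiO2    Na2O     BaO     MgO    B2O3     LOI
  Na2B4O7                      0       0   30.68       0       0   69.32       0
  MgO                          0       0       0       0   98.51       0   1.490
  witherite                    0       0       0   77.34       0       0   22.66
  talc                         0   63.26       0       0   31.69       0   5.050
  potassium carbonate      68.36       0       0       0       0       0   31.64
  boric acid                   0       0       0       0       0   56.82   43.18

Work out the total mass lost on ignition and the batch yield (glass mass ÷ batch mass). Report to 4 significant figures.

LOI loss = 78.08 g; glass = 570.7 g; yield = 87.96%

The intermediate values are shown rounded to 4 significant figures between the steps; the working math keeps exact precision throughout — a single rounding completes every reported result. Derived quantities, including six oxide percentages, LOI, totals, the yield, net glass mass, are re-derived starting from the weights on 570.7 g of glass at exact precision as they appear in the problem or answer text.
Ignition loss by material:
  Na2B4O7: 80.91 × 0 = 0 g
  MgO: 42.05 × 0.01490 = 0.6265 g
  witherite: 29.10 × 0.2266 = 6.594 g
  talc: 357.9 × 0.05050 = 18.07 g
  potassium carbonate: 61.88 × 0.3164 = 19.58 g
  boric acid: 76.90 × 0.4318 = 33.21 g
Total LOI = 78.08 g
Glass = batch − LOI = 648.7 − 78.08 = 570.7 g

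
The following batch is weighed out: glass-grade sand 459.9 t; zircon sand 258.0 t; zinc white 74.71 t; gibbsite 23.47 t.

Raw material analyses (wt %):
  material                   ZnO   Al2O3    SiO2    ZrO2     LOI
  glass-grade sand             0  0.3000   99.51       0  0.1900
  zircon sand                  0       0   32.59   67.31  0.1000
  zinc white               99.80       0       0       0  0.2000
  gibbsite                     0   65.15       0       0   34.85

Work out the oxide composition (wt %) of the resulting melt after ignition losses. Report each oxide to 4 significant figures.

Glass mass = 806.6 t (batch 816.1 − LOI 9.461).
Composition: ZnO 9.244%, Al2O3 2.067%, SiO2 67.16%, ZrO2 21.53%

Full precision is carried throughout; mid-chain values are shown rounded to four significant digits across the worked steps — every reported figure is rounded just once; all derived quantities, which include ignition loss, four oxide percentages, the totals, glass mass, yield, are carried in full float precision, as quoted within problem or answer, from the weighed amounts per 806.6 t of glass.
What the batch supplies per oxide:
  ZnO: 74.71·0.9980 = 74.56 t
  Al2O3: 459.9·0.003000 + 23.47·0.6515 = 16.67 t
  SiO2: 459.9·0.9951 + 258.0·0.3259 = 541.7 t
  ZrO2: 258.0·0.6731 = 173.7 t
LOI: 459.9·0.001900 + 258.0·0.001000 + 74.71·0.002000 + 23.47·0.3485 = 9.461 t
Glass = total batch minus LOI = 816.1 − 9.461 = 806.6 t (equal to the oxide-mass sum)
each wt % is 100 × oxide ÷ glass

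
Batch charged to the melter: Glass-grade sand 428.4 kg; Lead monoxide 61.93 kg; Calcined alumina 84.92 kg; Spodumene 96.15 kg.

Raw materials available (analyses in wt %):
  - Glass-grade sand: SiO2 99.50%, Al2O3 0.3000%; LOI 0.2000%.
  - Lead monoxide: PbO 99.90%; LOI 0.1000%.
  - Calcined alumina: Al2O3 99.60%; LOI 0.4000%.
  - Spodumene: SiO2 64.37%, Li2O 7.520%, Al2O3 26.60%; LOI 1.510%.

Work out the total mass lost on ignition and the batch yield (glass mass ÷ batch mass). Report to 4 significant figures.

LOI loss = 2.710 kg; glass = 668.7 kg; yield = 99.60%

The intermediate values are displayed, rounded to 4 significant digits, alongside each step. All internal work maintains exact precision end to end. Each reported value is rounded exactly once — the derived quantities (the yield, ignition loss, the four compositions, glass mass, totals) are computed in full float precision from the batch weights for 668.7 kg of glass, exactly as printed in the problem or answer text.
LOI of each material in turn:
  Glass-grade sand: 428.4 × 0.002000 = 0.8568 kg
  Lead monoxide: 61.93 × 0.001000 = 0.06193 kg
  Calcined alumina: 84.92 × 0.004000 = 0.3397 kg
  Spodumene: 96.15 × 0.01510 = 1.452 kg
Total LOI = 2.710 kg
Glass = batch − LOI = 671.4 − 2.710 = 668.7 kg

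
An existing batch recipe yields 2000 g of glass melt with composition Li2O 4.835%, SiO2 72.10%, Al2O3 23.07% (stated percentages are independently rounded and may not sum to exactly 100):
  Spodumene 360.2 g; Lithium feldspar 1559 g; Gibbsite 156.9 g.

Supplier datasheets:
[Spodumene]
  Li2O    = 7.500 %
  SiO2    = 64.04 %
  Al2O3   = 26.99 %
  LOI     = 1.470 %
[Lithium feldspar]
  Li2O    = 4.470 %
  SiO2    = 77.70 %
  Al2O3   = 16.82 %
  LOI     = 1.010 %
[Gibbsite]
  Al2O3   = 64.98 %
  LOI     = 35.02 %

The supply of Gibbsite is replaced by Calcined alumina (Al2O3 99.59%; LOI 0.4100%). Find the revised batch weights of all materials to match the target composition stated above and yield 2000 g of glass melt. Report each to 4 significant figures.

Revised batch per 2000 g glass melt:
  Spodumene: 360.2 g
  Lithium feldspar: 1559 g
  Calcined alumina: 102.4 g
Total batch = 2022 g; LOI loss = 21.46 g

The whole derivation carries full precision end to end. In-progress results are shown, rounded to 4 significant digits, at each printed step; exactly one rounding lands on each reported result — derived quantities are re-derived in exact precision (net glass mass, the yield, totals, three oxide percentages, LOI) starting from the weights at 2000 g of glass, as quoted within the question or the answer.
The oxide mass targets at 2000 g glass melt:
  Li2O: 4.835% × 2000 = 96.70 g
  SiO2: 72.10% × 2000 = 1442 g
  Al2O3: 23.07% × 2000 = 461.4 g
A balance pass over the oxides, from the weights as reported, against the basis in use (sum by sum, the targets are met inside rounding margins):
  Li2O: 360.2·0.07500 + 1559·0.04470 = 96.70 g (target 96.70 g)
  SiO2: 360.2·0.6404 + 1559·0.7770 = 1442 g (target 1442 g)
  Al2O3: 360.2·0.2699 + 1559·0.1682 + 102.4·0.9959 = 461.4 g (target 461.4 g)
Glass-mass bookkeeping: the batch minus its LOI: 2000 g (targets for the oxides total 2000 g; stated basis 2000 g — a pure rounding effect).
Total batch = Σ batch = 2022 g; LOI loss = Σ batch·LOI = 21.46 g; yield: glass divided by total = 98.94%.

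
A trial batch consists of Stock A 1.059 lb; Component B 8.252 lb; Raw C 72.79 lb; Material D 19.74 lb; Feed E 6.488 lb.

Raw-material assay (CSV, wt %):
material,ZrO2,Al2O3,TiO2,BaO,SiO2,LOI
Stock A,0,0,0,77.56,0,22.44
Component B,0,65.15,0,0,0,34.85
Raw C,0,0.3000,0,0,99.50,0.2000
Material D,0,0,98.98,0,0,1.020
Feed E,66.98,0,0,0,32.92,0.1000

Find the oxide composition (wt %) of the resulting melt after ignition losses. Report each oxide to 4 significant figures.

Glass mass = 104.9 lb (batch 108.3 − LOI 3.467).
Composition: ZrO2 4.144%, Al2O3 5.335%, TiO2 18.63%, BaO 0.7833%, SiO2 71.10%

All internal work runs at exact precision at all times. Rounding to 4 significant digits extends to each working value as printed; each reported number takes exactly one rounding. The derived quantities, which include five oxide percentages, the totals, LOI, yield, glass mass, are rebuilt in full precision, as written in the problem or answer text, using the weight values per 104.9 lb of glass.
What the batch supplies per oxide:
  ZrO2: 6.488·0.6698 = 4.346 lb
  Al2O3: 8.252·0.6515 + 72.79·0.003000 = 5.595 lb
  TiO2: 19.74·0.9898 = 19.54 lb
  BaO: 1.059·0.7756 = 0.8214 lb
  SiO2: 72.79·0.9950 + 6.488·0.3292 = 74.56 lb
LOI: 1.059·0.2244 + 8.252·0.3485 + 72.79·0.002000 + 19.74·0.01020 + 6.488·0.001000 = 3.467 lb
The glass mass, total less LOI, = 108.3 − 3.467 = 104.9 lb (equal to the oxide-mass sum)
oxide / glass × 100 gives the wt %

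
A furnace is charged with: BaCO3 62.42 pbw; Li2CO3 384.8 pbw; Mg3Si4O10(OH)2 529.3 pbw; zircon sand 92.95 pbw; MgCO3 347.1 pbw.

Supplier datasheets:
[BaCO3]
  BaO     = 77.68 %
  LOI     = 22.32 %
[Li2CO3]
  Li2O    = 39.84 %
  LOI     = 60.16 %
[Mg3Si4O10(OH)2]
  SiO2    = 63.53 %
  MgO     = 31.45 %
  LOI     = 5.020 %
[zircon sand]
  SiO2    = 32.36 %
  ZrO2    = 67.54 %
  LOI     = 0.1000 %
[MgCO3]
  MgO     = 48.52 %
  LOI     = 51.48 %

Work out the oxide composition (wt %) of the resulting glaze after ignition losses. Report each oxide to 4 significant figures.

All arithmetic holds full precision in all steps. Mid-chain values are printed rounded to four significant digits in the working. Every reported value is rounded a single time — derived quantities (yield, glass mass, ignition loss, totals, five oxide percentages) are computed in full precision starting from the weights at 965.8 pbw of glass, as they appear in either problem or answer.
Delivered oxide masses:
  BaO: 62.42·0.7768 = 48.49 pbw
  Li2O: 384.8·0.3984 = 153.3 pbw
  SiO2: 529.3·0.6353 + 92.95·0.3236 = 366.3 pbw
  MgO: 529.3·0.3145 + 347.1·0.4852 = 334.9 pbw
  ZrO2: 92.95·0.6754 = 62.78 pbw
LOI: 62.42·0.2232 + 384.8·0.6016 + 529.3·0.05020 + 92.95·0.001000 + 347.1·0.5148 = 450.8 pbw
Resulting glass, batch − LOI: 1417 − 450.8 = 965.8 pbw (equal to the oxide-mass sum)
each wt % is 100 × oxide ÷ glass

Glass mass = 965.8 pbw (batch 1417 − LOI 450.8).
Composition: BaO 5.021%, Li2O 15.87%, SiO2 37.93%, MgO 34.67%, ZrO2 6.500%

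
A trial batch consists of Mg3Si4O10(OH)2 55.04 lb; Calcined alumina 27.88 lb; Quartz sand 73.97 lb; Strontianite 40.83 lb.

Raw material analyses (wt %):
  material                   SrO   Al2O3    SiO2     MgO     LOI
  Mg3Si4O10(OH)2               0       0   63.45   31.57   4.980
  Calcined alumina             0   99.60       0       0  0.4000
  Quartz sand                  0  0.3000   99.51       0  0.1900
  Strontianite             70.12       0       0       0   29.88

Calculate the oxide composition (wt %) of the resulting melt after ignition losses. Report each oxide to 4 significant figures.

Glass mass = 182.5 lb (batch 197.7 − LOI 15.19).
Composition: SrO 15.69%, Al2O3 15.33%, SiO2 59.46%, MgO 9.520%

Working values are displayed with 4-significant-figure rounding in the printout. Each numeric step maintains exact precision through the solve — each reported value takes exactly one rounding — derived quantities are re-derived at full float precision (four oxide percentages, net glass mass, LOI, yield, totals) starting from the weights per 182.5 lb of glass as set out in the problem or answer text.
Mass of each oxide from the mix:
  SrO: 40.83·0.7012 = 28.63 lb
  Al2O3: 27.88·0.9960 + 73.97·0.003000 = 27.99 lb
  SiO2: 55.04·0.6345 + 73.97·0.9951 = 108.5 lb
  MgO: 55.04·0.3157 = 17.38 lb
LOI: 55.04·0.04980 + 27.88·0.004000 + 73.97·0.001900 + 40.83·0.2988 = 15.19 lb
Glass = total batch minus LOI = 197.7 − 15.19 = 182.5 lb (equal to the oxide-mass sum)
each oxide over glass, ×100, is wt %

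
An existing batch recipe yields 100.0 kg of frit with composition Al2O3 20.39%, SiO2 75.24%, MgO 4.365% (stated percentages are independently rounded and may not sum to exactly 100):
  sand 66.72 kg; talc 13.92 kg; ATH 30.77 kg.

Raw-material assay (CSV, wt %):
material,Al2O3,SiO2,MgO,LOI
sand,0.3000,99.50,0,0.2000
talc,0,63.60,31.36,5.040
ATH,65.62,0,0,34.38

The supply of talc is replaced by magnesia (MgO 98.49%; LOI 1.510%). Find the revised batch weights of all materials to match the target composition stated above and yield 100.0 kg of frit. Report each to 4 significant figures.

Revised batch per 100.0 kg frit:
  sand: 75.62 kg
  magnesia: 4.432 kg
  ATH: 30.73 kg
Total batch = 110.8 kg; LOI loss = 10.78 kg

Rounding to four significant figures governs every working value as displayed. Each numeric step maintains exact precision all the way through. Exactly one rounding is applied to every reported result — all derived quantities (glass mass, yield, LOI, three oxide percentages, the totals) are rebuilt in full float precision from the weighed amounts per 100.0 kg of glass, exactly as shown in the question or the answer.
Oxide-by-oxide targets in 100.0 kg frit:
  Al2O3: 20.39% × 100.0 = 20.39 kg
  SiO2: 75.24% × 100.0 = 75.24 kg
  MgO: 4.365% × 100.0 = 4.365 kg
Per-oxide balance check using the reported weights, against the basis in use (oxide sums agree with the targets once rounding is allowed for):
  Al2O3: 75.62·0.003000 + 30.73·0.6562 = 20.39 kg (target 20.39 kg)
  SiO2: 75.62·0.9950 = 75.24 kg (target 75.24 kg)
  MgO: 4.432·0.9849 = 4.365 kg (target 4.365 kg)
The glass-mass cross-check: Σ batch − LOI loss = 100.0 kg (targets for the oxides total 99.99 kg; the stated basis being 100.0 kg — any gap is answer rounding).
Summing the batch: Σ batch = 110.8 kg; LOI removed, Σ of batch·LOI: 10.78 kg; yield: glass divided by total = 90.27%.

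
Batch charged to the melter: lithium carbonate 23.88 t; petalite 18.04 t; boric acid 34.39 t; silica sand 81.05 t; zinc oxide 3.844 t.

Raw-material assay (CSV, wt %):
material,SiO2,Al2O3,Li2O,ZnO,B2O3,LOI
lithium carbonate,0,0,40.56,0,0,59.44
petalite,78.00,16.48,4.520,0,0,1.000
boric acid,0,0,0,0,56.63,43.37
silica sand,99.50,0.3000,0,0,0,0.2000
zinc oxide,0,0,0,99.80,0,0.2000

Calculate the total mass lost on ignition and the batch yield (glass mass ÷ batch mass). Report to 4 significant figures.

LOI loss = 29.46 t; glass = 131.7 t; yield = 81.73%

All arithmetic carries full float precision through the solve; intermediates appear rounded to four significant figures when written out; a single rounding produces every reported number. The derived quantities, including ignition loss, the yield, five oxide percentages, totals, glass mass, are computed starting from the weights for 131.7 t of glass in exact precision, exactly as shown in the problem or the answer.
Each material's LOI contribution:
  lithium carbonate: 23.88 × 0.5944 = 14.19 t
  petalite: 18.04 × 0.01000 = 0.1804 t
  boric acid: 34.39 × 0.4337 = 14.91 t
  silica sand: 81.05 × 0.002000 = 0.1621 t
  zinc oxide: 3.844 × 0.002000 = 0.007688 t
Total LOI = 29.46 t
Glass = batch − LOI = 161.2 − 29.46 = 131.7 t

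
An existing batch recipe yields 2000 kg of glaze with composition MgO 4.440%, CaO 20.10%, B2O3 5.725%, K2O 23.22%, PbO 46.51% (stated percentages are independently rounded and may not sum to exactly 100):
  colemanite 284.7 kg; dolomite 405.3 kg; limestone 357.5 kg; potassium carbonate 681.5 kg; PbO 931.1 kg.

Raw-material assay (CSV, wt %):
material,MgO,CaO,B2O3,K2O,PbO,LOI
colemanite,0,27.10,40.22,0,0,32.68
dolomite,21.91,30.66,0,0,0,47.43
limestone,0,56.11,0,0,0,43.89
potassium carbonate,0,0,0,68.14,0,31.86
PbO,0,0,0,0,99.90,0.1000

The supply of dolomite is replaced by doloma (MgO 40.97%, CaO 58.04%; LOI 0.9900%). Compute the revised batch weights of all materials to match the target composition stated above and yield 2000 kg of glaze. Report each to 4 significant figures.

Working values are displayed rounded to 4 significant digits when written out; every computation carries full precision at each step; a single rounding produces every reported value; derived quantities, including totals, glass mass, yield, ignition loss, five oxide percentages, are recomputed starting from the weights on 2000 kg of glass in full float precision as quoted within the problem or the answer.
Oxide mass targets, per 2000 kg glaze:
  MgO: 4.440% × 2000 = 88.80 kg
  CaO: 20.10% × 2000 = 402.0 kg
  B2O3: 5.725% × 2000 = 114.5 kg
  K2O: 23.22% × 2000 = 464.4 kg
  PbO: 46.51% × 2000 = 930.2 kg
Oxide-by-oxide audit given the weights on record, per the basis as stated (sums match the target masses given rounding of the digits):
  MgO: 216.7·0.4097 = 88.78 kg (target 88.80 kg)
  CaO: 284.7·0.2710 + 216.7·0.5804 + 354.8·0.5611 = 402.0 kg (target 402.0 kg)
  B2O3: 284.7·0.4022 = 114.5 kg (target 114.5 kg)
  K2O: 681.5·0.6814 = 464.4 kg (target 464.4 kg)
  PbO: 931.1·0.9990 = 930.2 kg (target 930.2 kg)
Mass balance on the glass: the batch minus its LOI: 2000 kg (summing oxide targets gives 2000 kg; basis as stated: 2000 kg — a pure rounding effect).
Batch total: Σ batch = 2469 kg; loss to ignition Σ batch·LOI = 469.0 kg; yield = glass ÷ total batch = 81.00%.

Revised batch per 2000 kg glaze:
  colemanite: 284.7 kg
  doloma: 216.7 kg
  limestone: 354.8 kg
  potassium carbonate: 681.5 kg
  PbO: 931.1 kg
Total batch = 2469 kg; LOI loss = 469.0 kg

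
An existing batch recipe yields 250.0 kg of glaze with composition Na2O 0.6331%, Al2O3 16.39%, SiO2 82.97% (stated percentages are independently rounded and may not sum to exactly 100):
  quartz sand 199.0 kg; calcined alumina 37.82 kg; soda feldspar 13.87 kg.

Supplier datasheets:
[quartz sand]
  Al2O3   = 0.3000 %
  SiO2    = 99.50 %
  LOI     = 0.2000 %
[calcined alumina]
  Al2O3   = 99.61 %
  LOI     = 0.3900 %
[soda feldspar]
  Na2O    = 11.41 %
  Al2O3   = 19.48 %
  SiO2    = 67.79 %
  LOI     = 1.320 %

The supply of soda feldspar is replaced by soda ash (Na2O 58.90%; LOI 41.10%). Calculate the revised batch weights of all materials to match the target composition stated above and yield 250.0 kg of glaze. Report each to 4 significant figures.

Revised batch per 250.0 kg glaze:
  quartz sand: 208.5 kg
  calcined alumina: 40.51 kg
  soda ash: 2.687 kg
Total batch = 251.7 kg; LOI loss = 1.679 kg

The intermediate values appear, with 4-significant-figure rounding, at each printed step. All internal work runs at full float precision end to end; exactly one rounding is applied to each reported value; all derived quantities are re-derived from the batch weights for 250.0 kg of glass in full float precision (ignition loss, totals, the yield, net glass mass, three oxide percentages) exactly as shown in the problem or answer text.
Target masses of each oxide per 250.0 kg glaze:
  Na2O: 0.6331% × 250.0 = 1.583 kg
  Al2O3: 16.39% × 250.0 = 40.98 kg
  SiO2: 82.97% × 250.0 = 207.4 kg
Balance tally, oxide-wise, working from each reported weight, versus the basis set out (delivered sums recover each target modulo rounding of the values):
  Na2O: 2.687·0.5890 = 1.583 kg (target 1.583 kg)
  Al2O3: 208.5·0.003000 + 40.51·0.9961 = 40.98 kg (target 40.98 kg)
  SiO2: 208.5·0.9950 = 207.5 kg (target 207.4 kg)
The glass-mass cross-check: net batch after ignition = 250.0 kg (summing oxide targets gives 250.0 kg; versus the stated basis of 250.0 kg — differing by rounding only).
Total batch = Σ batch = 251.7 kg; Σ batch·LOI gives LOI loss = 1.679 kg; the yield ratio, glass ÷ batch: 99.33%.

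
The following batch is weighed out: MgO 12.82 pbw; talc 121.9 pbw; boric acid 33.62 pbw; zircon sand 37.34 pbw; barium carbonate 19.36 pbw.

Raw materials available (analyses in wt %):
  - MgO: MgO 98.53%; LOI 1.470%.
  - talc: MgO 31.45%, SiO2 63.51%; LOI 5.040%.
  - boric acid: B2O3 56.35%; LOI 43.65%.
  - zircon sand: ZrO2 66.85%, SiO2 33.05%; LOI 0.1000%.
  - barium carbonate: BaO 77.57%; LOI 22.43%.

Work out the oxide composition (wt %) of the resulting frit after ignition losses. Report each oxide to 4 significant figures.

All internal work holds full precision end to end — in-progress results appear rounded off to 4 significant figures within the worked lines; a single rounding completes every reported number. All derived quantities (the yield, the five compositions, ignition loss, glass mass, the totals) are carried from the weighed amounts per 199.7 pbw of glass in exact precision, exactly as shown in either problem or answer.
Oxide-by-oxide delivered mass:
  ZrO2: 37.34·0.6685 = 24.96 pbw
  MgO: 12.82·0.9853 + 121.9·0.3145 = 50.97 pbw
  BaO: 19.36·0.7757 = 15.02 pbw
  SiO2: 121.9·0.6351 + 37.34·0.3305 = 89.76 pbw
  B2O3: 33.62·0.5635 = 18.94 pbw
LOI: 12.82·0.01470 + 121.9·0.05040 + 33.62·0.4365 + 37.34·0.001000 + 19.36·0.2243 = 25.39 pbw
Glass = total batch minus LOI = 225.0 − 25.39 = 199.7 pbw (equal to the oxide-mass sum)
oxide / glass × 100 gives the wt %

Glass mass = 199.7 pbw (batch 225.0 − LOI 25.39).
Composition: ZrO2 12.50%, MgO 25.53%, BaO 7.522%, SiO2 44.96%, B2O3 9.489%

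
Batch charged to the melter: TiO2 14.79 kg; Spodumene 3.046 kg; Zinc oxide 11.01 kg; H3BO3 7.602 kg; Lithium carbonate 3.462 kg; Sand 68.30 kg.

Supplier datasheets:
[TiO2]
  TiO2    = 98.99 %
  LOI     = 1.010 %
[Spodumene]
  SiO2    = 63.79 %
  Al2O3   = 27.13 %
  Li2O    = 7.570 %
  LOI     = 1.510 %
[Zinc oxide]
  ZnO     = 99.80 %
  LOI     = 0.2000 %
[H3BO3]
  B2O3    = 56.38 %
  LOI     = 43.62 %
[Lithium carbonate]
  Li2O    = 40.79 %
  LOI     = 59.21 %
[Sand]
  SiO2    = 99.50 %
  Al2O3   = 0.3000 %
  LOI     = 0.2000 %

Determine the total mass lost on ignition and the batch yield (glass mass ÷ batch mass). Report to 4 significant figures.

LOI loss = 5.720 kg; glass = 102.5 kg; yield = 94.71%

Working values are printed, with 4-significant-figure rounding, when written out. Every computation runs at exact precision in all steps — every reported figure is rounded exactly once — derived quantities are computed from the weighed amounts for 102.5 kg of glass in exact precision (net glass mass, the six compositions, totals, yield, ignition loss) exactly as printed in the question or the answer.
Ignition loss by material:
  TiO2: 14.79 × 0.01010 = 0.1494 kg
  Spodumene: 3.046 × 0.01510 = 0.04599 kg
  Zinc oxide: 11.01 × 0.002000 = 0.02202 kg
  H3BO3: 7.602 × 0.4362 = 3.316 kg
  Lithium carbonate: 3.462 × 0.5921 = 2.050 kg
  Sand: 68.30 × 0.002000 = 0.1366 kg
Total LOI = 5.720 kg
Glass = batch − LOI = 108.2 − 5.720 = 102.5 kg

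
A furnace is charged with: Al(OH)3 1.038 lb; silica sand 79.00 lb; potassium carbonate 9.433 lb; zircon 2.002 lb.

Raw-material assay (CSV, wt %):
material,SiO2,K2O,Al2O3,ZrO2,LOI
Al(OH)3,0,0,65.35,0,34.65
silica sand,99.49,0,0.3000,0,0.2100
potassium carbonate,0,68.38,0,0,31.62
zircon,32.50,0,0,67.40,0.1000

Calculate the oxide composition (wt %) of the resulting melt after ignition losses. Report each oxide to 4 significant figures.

The whole derivation holds full float precision at every stage; intermediates appear with 4-significant-digit rounding alongside each step — each reported value takes exactly one rounding; all derived quantities, including LOI, totals, glass mass, the yield, four oxide percentages, are re-derived from the batch weights on 87.96 lb of glass in full precision, as quoted within the problem or the answer.
Per-oxide mass from batch:
  SiO2: 79.00·0.9949 + 2.002·0.3250 = 79.25 lb
  K2O: 9.433·0.6838 = 6.450 lb
  Al2O3: 1.038·0.6535 + 79.00·0.003000 = 0.9153 lb
  ZrO2: 2.002·0.6740 = 1.349 lb
LOI: 1.038·0.3465 + 79.00·0.002100 + 9.433·0.3162 + 2.002·0.001000 = 3.510 lb
batch − LOI leaves glass = 91.47 − 3.510 = 87.96 lb (consistent with Σ oxide mass)
percent by weight: oxide/glass ×100

Glass mass = 87.96 lb (batch 91.47 − LOI 3.510).
Composition: SiO2 90.09%, K2O 7.333%, Al2O3 1.041%, ZrO2 1.534%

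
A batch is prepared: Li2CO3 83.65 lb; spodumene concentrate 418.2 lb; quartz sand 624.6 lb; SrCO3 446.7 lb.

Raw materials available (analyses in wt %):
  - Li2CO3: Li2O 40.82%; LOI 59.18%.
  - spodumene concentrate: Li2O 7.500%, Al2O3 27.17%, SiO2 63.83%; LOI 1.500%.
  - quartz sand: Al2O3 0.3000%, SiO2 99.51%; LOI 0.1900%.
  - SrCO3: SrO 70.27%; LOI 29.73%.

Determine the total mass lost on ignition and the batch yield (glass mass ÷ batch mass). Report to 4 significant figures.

LOI loss = 189.8 lb; glass = 1383 lb; yield = 87.94%

The working math holds exact precision all the way through; in-progress results are printed rounded to 4 significant figures alongside each step. A single rounding completes every reported result; all derived quantities (the yield, glass mass, LOI, four oxide percentages, totals) are computed starting from the weights at 1383 lb of glass in full float precision, exactly as printed in either problem or answer.
Each material's LOI contribution:
  Li2CO3: 83.65 × 0.5918 = 49.50 lb
  spodumene concentrate: 418.2 × 0.01500 = 6.273 lb
  quartz sand: 624.6 × 0.001900 = 1.187 lb
  SrCO3: 446.7 × 0.2973 = 132.8 lb
Total LOI = 189.8 lb
Glass = batch − LOI = 1573 − 189.8 = 1383 lb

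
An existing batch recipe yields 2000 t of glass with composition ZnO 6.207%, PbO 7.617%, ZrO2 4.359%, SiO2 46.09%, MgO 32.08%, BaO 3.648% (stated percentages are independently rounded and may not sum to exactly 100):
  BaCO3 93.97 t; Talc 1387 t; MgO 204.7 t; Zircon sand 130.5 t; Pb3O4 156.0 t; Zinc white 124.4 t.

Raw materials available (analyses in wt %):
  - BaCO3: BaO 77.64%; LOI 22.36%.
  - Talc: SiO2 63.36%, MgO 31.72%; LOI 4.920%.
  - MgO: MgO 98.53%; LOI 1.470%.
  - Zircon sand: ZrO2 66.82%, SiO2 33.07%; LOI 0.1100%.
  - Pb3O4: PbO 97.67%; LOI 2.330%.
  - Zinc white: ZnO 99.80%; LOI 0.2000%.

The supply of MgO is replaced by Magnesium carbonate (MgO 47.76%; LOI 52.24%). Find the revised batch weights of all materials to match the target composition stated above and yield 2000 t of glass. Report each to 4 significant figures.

Revised batch per 2000 t glass:
  BaCO3: 93.97 t
  Talc: 1387 t
  Magnesium carbonate: 422.4 t
  Zircon sand: 130.5 t
  Pb3O4: 156.0 t
  Zinc white: 124.4 t
Total batch = 2314 t; LOI loss = 313.9 t

Every computation holds exact precision from first step to last; the intermediate values are displayed rounded off to 4 significant digits alongside each step; every reported figure takes just one rounding — all derived quantities (totals, the six compositions, the yield, glass mass, LOI) are recomputed using the weight values on 2000 t of glass in full precision precisely as stated by question or answer.
Oxide-by-oxide targets in 2000 t glass:
  ZnO: 6.207% × 2000 = 124.1 t
  PbO: 7.617% × 2000 = 152.3 t
  ZrO2: 4.359% × 2000 = 87.18 t
  SiO2: 46.09% × 2000 = 921.8 t
  MgO: 32.08% × 2000 = 641.6 t
  BaO: 3.648% × 2000 = 72.96 t
Balance tally, oxide-wise, on the weights just shown, at the basis given (each sum matches its target mass net of answer rounding effects):
  ZnO: 124.4·0.9980 = 124.2 t (target 124.1 t)
  PbO: 156.0·0.9767 = 152.4 t (target 152.3 t)
  ZrO2: 130.5·0.6682 = 87.20 t (target 87.18 t)
  SiO2: 1387·0.6336 + 130.5·0.3307 = 922.0 t (target 921.8 t)
  MgO: 1387·0.3172 + 422.4·0.4776 = 641.7 t (target 641.6 t)
  BaO: 93.97·0.7764 = 72.96 t (target 72.96 t)
Glass-mass closure: the batch minus its LOI: 2000 t (summing oxide targets gives 2000 t; basis as stated: 2000 t — deltas are rounding alone).
Summing the batch: Σ batch = 2314 t; Σ batch·LOI gives LOI loss = 313.9 t; the yield ratio, glass ÷ batch: 86.43%.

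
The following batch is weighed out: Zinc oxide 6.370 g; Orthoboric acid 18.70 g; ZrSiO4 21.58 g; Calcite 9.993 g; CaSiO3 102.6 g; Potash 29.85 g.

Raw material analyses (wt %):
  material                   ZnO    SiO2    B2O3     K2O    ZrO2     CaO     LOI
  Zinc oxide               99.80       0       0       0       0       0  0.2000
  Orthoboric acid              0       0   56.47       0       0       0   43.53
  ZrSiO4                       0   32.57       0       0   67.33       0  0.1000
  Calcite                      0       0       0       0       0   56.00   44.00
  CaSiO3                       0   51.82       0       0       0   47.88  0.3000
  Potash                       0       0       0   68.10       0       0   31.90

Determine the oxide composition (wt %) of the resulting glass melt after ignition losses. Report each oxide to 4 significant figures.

The whole derivation keeps exact precision from first step to last — working values are shown with 4-significant-figure rounding between the steps. Every reported figure takes exactly one rounding; all derived quantities are recomputed at full precision (the six compositions, glass mass, ignition loss, the yield, totals) from the batch weights for 166.7 g of glass, as they appear in problem or answer.
Oxide-by-oxide delivered mass:
  ZnO: 6.370·0.9980 = 6.357 g
  SiO2: 21.58·0.3257 + 102.6·0.5182 = 60.20 g
  B2O3: 18.70·0.5647 = 10.56 g
  K2O: 29.85·0.6810 = 20.33 g
  ZrO2: 21.58·0.6733 = 14.53 g
  CaO: 9.993·0.5600 + 102.6·0.4788 = 54.72 g
LOI: 6.370·0.002000 + 18.70·0.4353 + 21.58·0.001000 + 9.993·0.4400 + 102.6·0.003000 + 29.85·0.3190 = 22.40 g
Resulting glass, batch − LOI: 189.1 − 22.40 = 166.7 g (= the summed oxide contributions)
percent by weight: oxide/glass ×100

Glass mass = 166.7 g (batch 189.1 − LOI 22.40).
Composition: ZnO 3.814%, SiO2 36.11%, B2O3 6.335%, K2O 12.19%, ZrO2 8.717%, CaO 32.83%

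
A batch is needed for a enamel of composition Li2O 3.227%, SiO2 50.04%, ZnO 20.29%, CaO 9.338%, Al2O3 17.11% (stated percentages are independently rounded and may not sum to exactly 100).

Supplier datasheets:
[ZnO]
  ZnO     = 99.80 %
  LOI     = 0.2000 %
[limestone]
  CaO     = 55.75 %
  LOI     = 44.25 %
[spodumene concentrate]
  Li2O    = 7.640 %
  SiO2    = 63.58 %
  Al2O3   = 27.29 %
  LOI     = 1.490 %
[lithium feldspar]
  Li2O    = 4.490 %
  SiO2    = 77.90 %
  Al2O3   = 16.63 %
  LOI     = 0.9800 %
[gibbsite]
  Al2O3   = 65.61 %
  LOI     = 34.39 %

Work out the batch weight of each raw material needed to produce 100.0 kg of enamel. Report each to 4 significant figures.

Batch per 100.0 kg enamel:
  ZnO: 20.33 kg
  limestone: 16.75 kg
  spodumene concentrate: 8.623 kg
  lithium feldspar: 57.20 kg
  gibbsite: 7.994 kg
Total batch = 110.9 kg; LOI loss = 10.89 kg; yield = 90.18%

Full precision is maintained through every step; working values are shown (rounded to 4 significant digits) in the working. Every reported result includes exactly one rounding. Derived quantities, which include net glass mass, five oxide percentages, yield, LOI, totals, are rebuilt in full precision, as set out in the problem or the answer, using the weight values on 100.0 kg of glass.
Oxide-by-oxide targets in 100.0 kg enamel:
  Li2O: 3.227% × 100.0 = 3.227 kg
  SiO2: 50.04% × 100.0 = 50.04 kg
  ZnO: 20.29% × 100.0 = 20.29 kg
  CaO: 9.338% × 100.0 = 9.338 kg
  Al2O3: 17.11% × 100.0 = 17.11 kg
Mass-balance tally per oxide with the batch weights as given, relative to the basis at hand (target by target, the sums agree modulo rounding of the values):
  Li2O: 8.623·0.07640 + 57.20·0.04490 = 3.227 kg (target 3.227 kg)
  SiO2: 8.623·0.6358 + 57.20·0.7790 = 50.04 kg (target 50.04 kg)
  ZnO: 20.33·0.9980 = 20.29 kg (target 20.29 kg)
  CaO: 16.75·0.5575 = 9.338 kg (target 9.338 kg)
  Al2O3: 8.623·0.2729 + 57.20·0.1663 + 7.994·0.6561 = 17.11 kg (target 17.11 kg)
Auditing the glass mass value: the batch minus its LOI: 100.0 kg (the targets, summed, come to 100.0 kg; against the stated basis, 100.0 kg — a pure rounding effect).
Batch grand total — Σ batch = 110.9 kg; loss to ignition Σ batch·LOI = 10.89 kg; the yield ratio, glass ÷ batch: 90.18%.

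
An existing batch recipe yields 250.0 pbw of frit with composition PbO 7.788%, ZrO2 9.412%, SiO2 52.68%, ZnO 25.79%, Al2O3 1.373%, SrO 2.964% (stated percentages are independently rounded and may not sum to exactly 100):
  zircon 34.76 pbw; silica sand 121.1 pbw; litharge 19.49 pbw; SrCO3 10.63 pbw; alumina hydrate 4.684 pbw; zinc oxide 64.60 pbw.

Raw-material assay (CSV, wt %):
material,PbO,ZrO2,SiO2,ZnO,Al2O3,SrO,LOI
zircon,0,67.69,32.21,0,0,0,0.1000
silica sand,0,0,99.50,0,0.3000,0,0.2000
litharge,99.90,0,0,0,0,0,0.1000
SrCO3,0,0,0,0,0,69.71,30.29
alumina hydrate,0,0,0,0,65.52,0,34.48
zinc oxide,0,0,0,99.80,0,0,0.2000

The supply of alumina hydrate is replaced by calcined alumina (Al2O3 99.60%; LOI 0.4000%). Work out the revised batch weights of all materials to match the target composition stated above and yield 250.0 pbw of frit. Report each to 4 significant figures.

Revised batch per 250.0 pbw frit:
  zircon: 34.76 pbw
  silica sand: 121.1 pbw
  litharge: 19.49 pbw
  SrCO3: 10.63 pbw
  calcined alumina: 3.081 pbw
  zinc oxide: 64.60 pbw
Total batch = 253.7 pbw; LOI loss = 3.658 pbw

Working values are shown, rounded to four significant figures, in the printout — all internal work maintains full precision through every step; exactly one rounding is applied to every reported number — derived quantities, including glass mass, ignition loss, yield, totals, the six compositions, are re-derived starting from the weights at 250.0 pbw of glass in exact precision as written in the problem or answer text.
The oxide mass targets at 250.0 pbw frit:
  PbO: 7.788% × 250.0 = 19.47 pbw
  ZrO2: 9.412% × 250.0 = 23.53 pbw
  SiO2: 52.68% × 250.0 = 131.7 pbw
  ZnO: 25.79% × 250.0 = 64.47 pbw
  Al2O3: 1.373% × 250.0 = 3.432 pbw
  SrO: 2.964% × 250.0 = 7.410 pbw
A balance pass over the oxides, on the weights just shown, at the basis given (target by target, the sums agree within answer rounding):
  PbO: 19.49·0.9990 = 19.47 pbw (target 19.47 pbw)
  ZrO2: 34.76·0.6769 = 23.53 pbw (target 23.53 pbw)
  SiO2: 34.76·0.3221 + 121.1·0.9950 = 131.7 pbw (target 131.7 pbw)
  ZnO: 64.60·0.9980 = 64.47 pbw (target 64.47 pbw)
  Al2O3: 121.1·0.003000 + 3.081·0.9960 = 3.432 pbw (target 3.432 pbw)
  SrO: 10.63·0.6971 = 7.410 pbw (target 7.410 pbw)
Glass mass check: Σ batch − LOI loss = 250.0 pbw (the Σ of target masses is 250.0 pbw; the stated basis being 250.0 pbw — any gap is answer rounding).
Total batch = Σ batch = 253.7 pbw; loss to ignition Σ batch·LOI = 3.658 pbw; glass ÷ batch gives a yield of 98.56%.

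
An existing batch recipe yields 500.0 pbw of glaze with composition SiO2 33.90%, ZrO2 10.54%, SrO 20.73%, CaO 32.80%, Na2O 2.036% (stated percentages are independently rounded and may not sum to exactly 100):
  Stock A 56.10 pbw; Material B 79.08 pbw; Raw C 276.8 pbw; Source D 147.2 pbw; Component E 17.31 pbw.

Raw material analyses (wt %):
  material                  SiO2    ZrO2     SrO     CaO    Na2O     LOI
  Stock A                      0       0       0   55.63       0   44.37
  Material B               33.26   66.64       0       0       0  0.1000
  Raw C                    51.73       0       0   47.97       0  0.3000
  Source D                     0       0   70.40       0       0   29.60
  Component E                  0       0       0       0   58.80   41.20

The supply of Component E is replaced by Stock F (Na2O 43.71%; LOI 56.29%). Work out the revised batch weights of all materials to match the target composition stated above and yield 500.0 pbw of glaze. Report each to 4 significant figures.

Revised batch per 500.0 pbw glaze:
  Stock A: 56.10 pbw
  Material B: 79.08 pbw
  Raw C: 276.8 pbw
  Source D: 147.2 pbw
  Stock F: 23.29 pbw
Total batch = 582.5 pbw; LOI loss = 82.48 pbw

The intermediate values are shown, rounded to 4 significant digits, in the printout; all arithmetic holds full float precision at every stage — every reported figure sees exactly one rounding; all derived quantities are recomputed from the batch weights at 500.0 pbw of glass in full float precision (totals, yield, glass mass, LOI, the five compositions) as written in the problem or answer text.
The oxide mass targets at 500.0 pbw glaze:
  SiO2: 33.90% × 500.0 = 169.5 pbw
  ZrO2: 10.54% × 500.0 = 52.70 pbw
  SrO: 20.73% × 500.0 = 103.6 pbw
  CaO: 32.80% × 500.0 = 164.0 pbw
  Na2O: 2.036% × 500.0 = 10.18 pbw
Sums-versus-targets review from the weights as reported, per the basis as stated (each sum matches its target mass modulo rounding of the values):
  SiO2: 79.08·0.3326 + 276.8·0.5173 = 169.5 pbw (target 169.5 pbw)
  ZrO2: 79.08·0.6664 = 52.70 pbw (target 52.70 pbw)
  SrO: 147.2·0.7040 = 103.6 pbw (target 103.6 pbw)
  CaO: 56.10·0.5563 + 276.8·0.4797 = 164.0 pbw (target 164.0 pbw)
  Na2O: 23.29·0.4371 = 10.18 pbw (target 10.18 pbw)
Auditing the glass mass value: batch total minus LOI = 500.0 pbw (per-oxide target masses sum to 500.0 pbw; versus the stated basis of 500.0 pbw — differing by rounding only).
Adding the batch up: Σ batch = 582.5 pbw; Σ batch·LOI gives LOI loss = 82.48 pbw; yield: glass divided by total = 85.84%.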